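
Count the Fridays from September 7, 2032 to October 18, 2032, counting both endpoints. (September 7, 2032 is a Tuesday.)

6

September 7, 2032 is a Tuesday; the first Friday on or after it is September 10, 2032 (3 days later).
From September 10, 2032 to October 18, 2032: 20 + 18 = 38 days (rest of September, October).
38 ÷ 7 = 5 full weeks with remainder 3, so 5 more Fridays after the first → 6.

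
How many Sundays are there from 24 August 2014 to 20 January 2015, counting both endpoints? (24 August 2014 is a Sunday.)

22

24 August 2014 is a Sunday; the first Sunday on or after it is 24 August 2014.
From 24 August 2014 to 20 January 2015: 7 + 30 + 31 + 30 + 31 + 20 = 149 days (rest of August, September, October, November, December, January).
149 ÷ 7 = 21 full weeks with remainder 2, so 21 more Sundays after the first → 22.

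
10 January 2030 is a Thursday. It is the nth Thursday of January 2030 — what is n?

Day 10 falls in week ⌈10/7⌉ of the month.
Days 1–7 hold the 1st Thursday, 8–14 the 2nd, 15–21 the 3rd, 22–28 the 4th, 29–31 the 5th.
10 is in the range for the 2nd.

2nd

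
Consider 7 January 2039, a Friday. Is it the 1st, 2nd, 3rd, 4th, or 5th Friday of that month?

1st

Day 7 falls in week ⌈7/7⌉ of the month.
Days 1–7 hold the 1st Friday, 8–14 the 2nd, 15–21 the 3rd, 22–28 the 4th, 29–31 the 5th.
7 is in the range for the 1st.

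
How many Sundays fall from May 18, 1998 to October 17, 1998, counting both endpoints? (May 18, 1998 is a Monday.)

May 18, 1998 is a Monday; the first Sunday on or after it is May 24, 1998 (6 days later).
From May 24, 1998 to October 17, 1998: 7 + 30 + 31 + 31 + 30 + 17 = 146 days (rest of May, June, July, August, September, October).
146 ÷ 7 = 20 full weeks with remainder 6, so 20 more Sundays after the first → 21.

21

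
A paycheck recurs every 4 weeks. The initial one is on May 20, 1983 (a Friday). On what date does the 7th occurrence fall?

Nov 4, 1983

The 7th occurrence is 6 intervals after the first: 6 × 28 = 168 days after May 20, 1983.
May has 31 days — 11 days to the end of May leaves 157.
Jun has 30 days (127 left).
Jul has 31 days (96 left).
Aug has 31 days (65 left).
Sep has 30 days (35 left).
Oct has 31 days (4 left).
4 days into Nov → Nov 4, 1983.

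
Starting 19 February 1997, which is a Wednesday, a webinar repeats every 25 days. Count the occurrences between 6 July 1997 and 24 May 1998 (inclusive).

13

Occurrences land 25·i days after 19 February 1997 for i = 0, 1, 2, …
6 July 1997 is 137 days after the start; 137 ÷ 25 = 5 remainder 12; since the remainder is 12, round up to i = 6. First occurrence in the window: #7 on 19 July 1997 (6×25 = 150 days in).
24 May 1998 is 459 days after the start; 459 ÷ 25 = 18 remainder 9. Last occurrence in the window: #19 on 15 May 1998.
Occurrences #7 through #19: 13 in total.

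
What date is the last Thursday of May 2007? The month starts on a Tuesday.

2007-05-31

May 2007 begins on a Tuesday, so the first Thursday is May 3 (2 days later).
May 2007 has 31 days. Adding weeks: 3, 10, 17, 24, 31 — the last one ≤ 31 is the 31st.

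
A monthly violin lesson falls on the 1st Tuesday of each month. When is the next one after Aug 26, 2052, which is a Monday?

Sep 3, 2052

Aug 2052 starts on a Thursday, so its 1st Tuesday is Aug 6, 2052 (5 days in).
That is not after Aug 26, 2052, so look at Sep 2052.
Sep 2052 starts on a Sunday, so its 1st Tuesday is Sep 3, 2052 (2 days in).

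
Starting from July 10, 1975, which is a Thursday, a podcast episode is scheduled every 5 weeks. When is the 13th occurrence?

The 13th occurrence is 12 intervals after the first: 12 × 35 = 420 days after July 10, 1975.
July has 31 days — 21 days to the end of July leaves 399.
August has 31 days (368 left).
September has 30 days (338 left).
October has 31 days (307 left).
November has 30 days (277 left).
December has 31 days (246 left).
January has 31 days (215 left).
February has 29 days (186 left).
March has 31 days (155 left).
April has 30 days (125 left).
May has 31 days (94 left).
June has 30 days (64 left).
July has 31 days (33 left).
August has 31 days (2 left).
2 days into September → September 2, 1976.

September 2, 1976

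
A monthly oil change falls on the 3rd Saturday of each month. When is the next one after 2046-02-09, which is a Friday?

2046-02-17

February 2046 starts on a Thursday; its first Saturday is the 3rd, so the 3rd Saturday is the 17th — 2046-02-17.
2046-02-17 is after 2046-02-09, so that is the next one.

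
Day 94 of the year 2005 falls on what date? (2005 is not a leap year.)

January has 31 days (94 − 31 = 63 remain).
February has 28 days (63 − 28 = 35 remain).
March has 31 days (35 − 31 = 4 remain).
4 into April → April 4.

April 4, 2005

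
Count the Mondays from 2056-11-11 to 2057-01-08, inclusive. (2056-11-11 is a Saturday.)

2056-11-11 is a Saturday; the first Monday on or after it is 2056-11-13 (2 days later).
From 2056-11-13 to 2057-01-08: 17 + 31 + 8 = 56 days (rest of November, December, January).
56 ÷ 7 = 8 full weeks with remainder 0, so 8 more Mondays after the first → 9.

9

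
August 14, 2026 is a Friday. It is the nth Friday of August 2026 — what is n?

Day 14 falls in week ⌈14/7⌉ of the month.
Days 1–7 hold the 1st Friday, 8–14 the 2nd, 15–21 the 3rd, 22–28 the 4th, 29–31 the 5th.
14 is in the range for the 2nd.

2nd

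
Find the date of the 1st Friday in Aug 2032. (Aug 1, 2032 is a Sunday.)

Aug 6, 2032

Aug 2032 begins on a Sunday, so the first Friday is Aug 6 (5 days later).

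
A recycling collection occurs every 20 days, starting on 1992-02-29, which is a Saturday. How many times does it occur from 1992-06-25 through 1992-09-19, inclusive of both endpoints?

5

Occurrences land 20·i days after 1992-02-29 for i = 0, 1, 2, …
1992-06-25 is 117 days after the start; 117 ÷ 20 = 5 remainder 17; since the remainder is 17, round up to i = 6. First occurrence in the window: #7 on 1992-06-28 (6×20 = 120 days in).
1992-09-19 is 203 days after the start; 203 ÷ 20 = 10 remainder 3. Last occurrence in the window: #11 on 1992-09-16.
Occurrences #7 through #11: 5 in total.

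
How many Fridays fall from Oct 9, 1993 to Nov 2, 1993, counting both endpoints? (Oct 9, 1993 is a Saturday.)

3

Oct 9, 1993 is a Saturday; the first Friday on or after it is Oct 15, 1993 (6 days later).
From Oct 15, 1993 to Nov 2, 1993: 16 + 2 = 18 days (rest of Oct, Nov).
18 ÷ 7 = 2 full weeks with remainder 4, so 2 more Fridays after the first → 3.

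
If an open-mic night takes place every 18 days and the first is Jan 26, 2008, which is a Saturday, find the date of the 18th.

The 18th occurrence is 17 intervals after the first: 17 × 18 = 306 days after Jan 26, 2008.
Jan has 31 days — 5 days to the end of Jan leaves 301.
Feb has 29 days (272 left).
Mar has 31 days (241 left).
Apr has 30 days (211 left).
May has 31 days (180 left).
Jun has 30 days (150 left).
Jul has 31 days (119 left).
Aug has 31 days (88 left).
Sep has 30 days (58 left).
Oct has 31 days (27 left).
27 days into Nov → Nov 27, 2008.

Nov 27, 2008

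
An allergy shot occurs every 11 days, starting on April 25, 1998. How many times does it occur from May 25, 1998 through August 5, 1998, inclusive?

7

Occurrences land 11·i days after April 25, 1998 for i = 0, 1, 2, …
May 25, 1998 is 30 days after the start; 30 ÷ 11 = 2 remainder 8; since the remainder is 8, round up to i = 3. First occurrence in the window: #4 on May 28, 1998 (3×11 = 33 days in).
August 5, 1998 is 102 days after the start; 102 ÷ 11 = 9 remainder 3. Last occurrence in the window: #10 on August 2, 1998.
Occurrences #4 through #10: 7 in total.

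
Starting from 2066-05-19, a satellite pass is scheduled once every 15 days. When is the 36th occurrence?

The 36th occurrence is 35 intervals after the first: 35 × 15 = 525 days after 2066-05-19.
May has 31 days — 12 days to the end of May leaves 513.
From end of May to end of 2066 is 214 days (299 left).
January has 31 days (268 left).
February has 28 days (240 left).
March has 31 days (209 left).
April has 30 days (179 left).
May has 31 days (148 left).
June has 30 days (118 left).
July has 31 days (87 left).
August has 31 days (56 left).
September has 30 days (26 left).
26 days into October → 2067-10-26.

2067-10-26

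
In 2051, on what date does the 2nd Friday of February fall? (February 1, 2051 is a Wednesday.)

February 2051 begins on a Wednesday, so the first Friday is February 3 (2 days later).
The 2nd Friday is 1 weeks later: 3 + 7 = 10.

10 February 2051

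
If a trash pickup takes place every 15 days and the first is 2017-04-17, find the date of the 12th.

The 12th occurrence is 11 intervals after the first: 11 × 15 = 165 days after 2017-04-17.
April has 30 days — 13 days to the end of April leaves 152.
May has 31 days (121 left).
June has 30 days (91 left).
July has 31 days (60 left).
August has 31 days (29 left).
29 days into September → 2017-09-29.

2017-09-29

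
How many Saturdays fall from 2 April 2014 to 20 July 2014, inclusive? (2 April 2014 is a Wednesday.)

2 April 2014 is a Wednesday; the first Saturday on or after it is 5 April 2014 (3 days later).
From 5 April 2014 to 20 July 2014: 25 + 31 + 30 + 20 = 106 days (rest of April, May, June, July).
106 ÷ 7 = 15 full weeks with remainder 1, so 15 more Saturdays after the first → 16.

16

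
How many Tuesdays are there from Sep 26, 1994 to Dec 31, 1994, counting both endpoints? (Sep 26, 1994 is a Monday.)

14

Sep 26, 1994 is a Monday; the first Tuesday on or after it is Sep 27, 1994 (1 day later).
From Sep 27, 1994 to Dec 31, 1994: 3 + 31 + 30 + 31 = 95 days (rest of Sep, Oct, Nov, Dec).
95 ÷ 7 = 13 full weeks with remainder 4, so 13 more Tuesdays after the first → 14.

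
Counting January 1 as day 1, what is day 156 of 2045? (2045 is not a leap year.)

January has 31 days (156 − 31 = 125 remain).
February has 28 days (125 − 28 = 97 remain).
March has 31 days (97 − 31 = 66 remain).
April has 30 days (66 − 30 = 36 remain).
May has 31 days (36 − 31 = 5 remain).
5 into June → June 5.

2045-06-05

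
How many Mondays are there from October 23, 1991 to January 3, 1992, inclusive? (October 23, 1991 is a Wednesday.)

October 23, 1991 is a Wednesday; the first Monday on or after it is October 28, 1991 (5 days later).
From October 28, 1991 to January 3, 1992: 3 + 30 + 31 + 3 = 67 days (rest of October, November, December, January).
67 ÷ 7 = 9 full weeks with remainder 4, so 9 more Mondays after the first → 10.

10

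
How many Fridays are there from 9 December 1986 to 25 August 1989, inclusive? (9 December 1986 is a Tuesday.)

142

9 December 1986 is a Tuesday; the first Friday on or after it is 12 December 1986 (3 days later).
From 12 December 1986 to 25 August 1989: 19 + 365 + 366 + 237 = 987 days (rest of 1986, 1987, 1988, to 25 August 1989 in 1989).
987 ÷ 7 = 141 full weeks with remainder 0, so 141 more Fridays after the first → 142.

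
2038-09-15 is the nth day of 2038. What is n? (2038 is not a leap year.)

Days in months before September: 31 + 28 + 31 + 30 + 31 + 30 + 31 + 31 = 243.
Plus 15 days into September → day 258.

258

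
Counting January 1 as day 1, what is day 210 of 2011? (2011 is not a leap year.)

January has 31 days (210 − 31 = 179 remain).
February has 28 days (179 − 28 = 151 remain).
March has 31 days (151 − 31 = 120 remain).
April has 30 days (120 − 30 = 90 remain).
May has 31 days (90 − 31 = 59 remain).
June has 30 days (59 − 30 = 29 remain).
29 into July → July 29.

29 July 2011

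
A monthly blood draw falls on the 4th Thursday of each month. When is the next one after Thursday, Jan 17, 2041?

Jan 2041 starts on a Tuesday; its first Thursday is the 3rd, so the 4th Thursday is the 24th — Jan 24, 2041.
Jan 24, 2041 is after Jan 17, 2041, so that is the next one.

Jan 24, 2041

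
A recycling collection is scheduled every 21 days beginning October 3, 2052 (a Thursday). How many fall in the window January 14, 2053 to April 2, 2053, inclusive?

Occurrences land 21·i days after October 3, 2052 for i = 0, 1, 2, …
January 14, 2053 is 103 days after the start; 103 ÷ 21 = 4 remainder 19; since the remainder is 19, round up to i = 5. First occurrence in the window: #6 on January 16, 2053 (5×21 = 105 days in).
April 2, 2053 is 181 days after the start; 181 ÷ 21 = 8 remainder 13. Last occurrence in the window: #9 on March 20, 2053.
Occurrences #6 through #9: 4 in total.

4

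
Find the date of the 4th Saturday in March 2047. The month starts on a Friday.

23 March 2047

March 2047 begins on a Friday, so the first Saturday is March 2 (1 day later).
The 4th Saturday is 3 weeks later: 2 + 21 = 23.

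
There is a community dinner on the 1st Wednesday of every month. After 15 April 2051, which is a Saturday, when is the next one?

April 2051 starts on a Saturday, so its 1st Wednesday is 5 April 2051 (4 days in).
That is not after 15 April 2051, so look at May 2051.
May 2051 starts on a Monday, so its 1st Wednesday is 3 May 2051 (2 days in).

3 May 2051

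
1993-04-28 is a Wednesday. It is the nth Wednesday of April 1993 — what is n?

Day 28 falls in week ⌈28/7⌉ of the month.
Days 1–7 hold the 1st Wednesday, 8–14 the 2nd, 15–21 the 3rd, 22–28 the 4th, 29–31 the 5th.
28 is in the range for the 4th.

4th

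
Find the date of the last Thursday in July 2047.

July 2047 begins on a Monday, so the first Thursday is July 4 (3 days later).
July 2047 has 31 days. Adding weeks: 4, 11, 18, 25 — the last one ≤ 31 is the 25th.

July 25, 2047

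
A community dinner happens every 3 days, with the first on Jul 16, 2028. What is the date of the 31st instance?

The 31st occurrence is 30 intervals after the first: 30 × 3 = 90 days after Jul 16, 2028.
Jul has 31 days — 15 days to the end of Jul leaves 75.
Aug has 31 days (44 left).
Sep has 30 days (14 left).
14 days into Oct → Oct 14, 2028.

Oct 14, 2028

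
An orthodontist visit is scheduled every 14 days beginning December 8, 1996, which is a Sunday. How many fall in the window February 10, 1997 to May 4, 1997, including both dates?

Occurrences land 14·i days after December 8, 1996 for i = 0, 1, 2, …
February 10, 1997 is 64 days after the start; 64 ÷ 14 = 4 remainder 8; since the remainder is 8, round up to i = 5. First occurrence in the window: #6 on February 16, 1997 (5×14 = 70 days in).
May 4, 1997 is 147 days after the start; 147 ÷ 14 = 10 remainder 7. Last occurrence in the window: #11 on April 27, 1997.
Occurrences #6 through #11: 6 in total.

6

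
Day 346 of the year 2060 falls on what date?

December 11, 2060

January has 31 days (346 − 31 = 315 remain).
February has 29 days (315 − 29 = 286 remain).
March has 31 days (286 − 31 = 255 remain).
April has 30 days (255 − 30 = 225 remain).
May has 31 days (225 − 31 = 194 remain).
June has 30 days (194 − 30 = 164 remain).
July has 31 days (164 − 31 = 133 remain).
August has 31 days (133 − 31 = 102 remain).
September has 30 days (102 − 30 = 72 remain).
October has 31 days (72 − 31 = 41 remain).
November has 30 days (41 − 30 = 11 remain).
11 into December → December 11.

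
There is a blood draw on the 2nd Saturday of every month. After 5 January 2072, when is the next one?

January 2072 starts on a Friday; its first Saturday is the 2nd, so the 2nd Saturday is the 9th — 9 January 2072.
9 January 2072 is after 5 January 2072, so that is the next one.

9 January 2072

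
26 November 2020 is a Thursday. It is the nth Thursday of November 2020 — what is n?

4th

Day 26 falls in week ⌈26/7⌉ of the month.
Days 1–7 hold the 1st Thursday, 8–14 the 2nd, 15–21 the 3rd, 22–28 the 4th, 29–31 the 5th.
26 is in the range for the 4th.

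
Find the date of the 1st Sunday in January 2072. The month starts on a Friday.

January 2072 begins on a Friday, so the first Sunday is January 3 (2 days later).

January 3, 2072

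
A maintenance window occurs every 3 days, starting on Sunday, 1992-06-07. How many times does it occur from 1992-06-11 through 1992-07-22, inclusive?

Occurrences land 3·i days after 1992-06-07 for i = 0, 1, 2, …
1992-06-11 is 4 days after the start; 4 ÷ 3 = 1 remainder 1; since the remainder is 1, round up to i = 2. First occurrence in the window: #3 on 1992-06-13 (2×3 = 6 days in).
1992-07-22 is 45 days after the start; 45 ÷ 3 = 15 remainder 0. Last occurrence in the window: #16 on 1992-07-22.
Occurrences #3 through #16: 14 in total.

14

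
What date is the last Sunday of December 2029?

The first Sunday of December 2029 is December 2.
December 2029 has 31 days. Adding weeks: 2, 9, 16, 23, 30 — the last one ≤ 31 is the 30th.

30 December 2029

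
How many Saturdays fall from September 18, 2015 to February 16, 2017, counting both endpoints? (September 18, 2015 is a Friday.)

September 18, 2015 is a Friday; the first Saturday on or after it is September 19, 2015 (1 day later).
From September 19, 2015 to February 16, 2017: 103 + 366 + 47 = 516 days (rest of 2015, 2016, to February 16, 2017 in 2017).
516 ÷ 7 = 73 full weeks with remainder 5, so 73 more Saturdays after the first → 74.

74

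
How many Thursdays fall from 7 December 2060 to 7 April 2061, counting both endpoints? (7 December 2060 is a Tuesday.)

18

7 December 2060 is a Tuesday; the first Thursday on or after it is 9 December 2060 (2 days later).
From 9 December 2060 to 7 April 2061: 22 + 31 + 28 + 31 + 7 = 119 days (rest of December, January, February, March, April).
119 ÷ 7 = 17 full weeks with remainder 0, so 17 more Thursdays after the first → 18.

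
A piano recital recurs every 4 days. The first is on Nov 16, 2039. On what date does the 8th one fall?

The 8th occurrence is 7 intervals after the first: 7 × 4 = 28 days after Nov 16, 2039.
Nov has 30 days — 14 days to the end of Nov leaves 14.
14 days into Dec → Dec 14, 2039.

Dec 14, 2039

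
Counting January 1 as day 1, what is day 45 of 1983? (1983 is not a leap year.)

1983-02-14

January has 31 days (45 − 31 = 14 remain).
14 into February → February 14.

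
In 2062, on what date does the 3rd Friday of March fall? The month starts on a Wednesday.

March 2062 begins on a Wednesday, so the first Friday is March 3 (2 days later).
The 3rd Friday is 2 weeks later: 3 + 14 = 17.

2062-03-17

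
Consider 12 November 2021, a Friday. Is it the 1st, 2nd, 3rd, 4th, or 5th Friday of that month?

2nd

Day 12 falls in week ⌈12/7⌉ of the month.
Days 1–7 hold the 1st Friday, 8–14 the 2nd, 15–21 the 3rd, 22–28 the 4th, 29–31 the 5th.
12 is in the range for the 2nd.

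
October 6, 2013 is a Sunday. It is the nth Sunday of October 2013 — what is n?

1st

Day 6 falls in week ⌈6/7⌉ of the month.
Days 1–7 hold the 1st Sunday, 8–14 the 2nd, 15–21 the 3rd, 22–28 the 4th, 29–31 the 5th.
6 is in the range for the 1st.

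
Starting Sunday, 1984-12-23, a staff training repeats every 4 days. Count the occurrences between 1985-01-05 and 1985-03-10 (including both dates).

16

Occurrences land 4·i days after 1984-12-23 for i = 0, 1, 2, …
1985-01-05 is 13 days after the start; 13 ÷ 4 = 3 remainder 1; since the remainder is 1, round up to i = 4. First occurrence in the window: #5 on 1985-01-08 (4×4 = 16 days in).
1985-03-10 is 77 days after the start; 77 ÷ 4 = 19 remainder 1. Last occurrence in the window: #20 on 1985-03-09.
Occurrences #5 through #20: 16 in total.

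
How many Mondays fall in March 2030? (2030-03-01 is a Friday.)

2030-03-01 is a Friday; the first Monday on or after it is 2030-03-04 (3 days later).
From 2030-03-04 to 2030-03-31 is 31 − 4 = 27 days.
27 ÷ 7 = 3 full weeks with remainder 6, so 3 more Mondays after the first → 4.

4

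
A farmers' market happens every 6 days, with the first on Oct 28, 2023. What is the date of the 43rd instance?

Jul 6, 2024

The 43rd occurrence is 42 intervals after the first: 42 × 6 = 252 days after Oct 28, 2023.
Oct has 31 days — 3 days to the end of Oct leaves 249.
Nov has 30 days (219 left).
Dec has 31 days (188 left).
Jan has 31 days (157 left).
Feb has 29 days (128 left).
Mar has 31 days (97 left).
Apr has 30 days (67 left).
May has 31 days (36 left).
Jun has 30 days (6 left).
6 days into Jul → Jul 6, 2024.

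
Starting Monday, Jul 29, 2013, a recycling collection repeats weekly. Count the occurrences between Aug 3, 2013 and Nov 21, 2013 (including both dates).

Occurrences land 7·i days after Jul 29, 2013 for i = 0, 1, 2, …
Aug 3, 2013 is 5 days after the start; 5 ÷ 7 = 0 remainder 5; since the remainder is 5, round up to i = 1. First occurrence in the window: #2 on Aug 5, 2013 (1×7 = 7 days in).
Nov 21, 2013 is 115 days after the start; 115 ÷ 7 = 16 remainder 3. Last occurrence in the window: #17 on Nov 18, 2013.
Occurrences #2 through #17: 16 in total.

16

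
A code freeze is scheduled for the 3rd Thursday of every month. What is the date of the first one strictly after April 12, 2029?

April 2029 starts on a Sunday; its first Thursday is the 5th, so the 3rd Thursday is the 19th — April 19, 2029.
April 19, 2029 is after April 12, 2029, so that is the next one.

April 19, 2029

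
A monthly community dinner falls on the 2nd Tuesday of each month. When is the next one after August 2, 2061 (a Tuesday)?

August 9, 2061

August 2061 starts on a Monday; its first Tuesday is the 2nd, so the 2nd Tuesday is the 9th — August 9, 2061.
August 9, 2061 is after August 2, 2061, so that is the next one.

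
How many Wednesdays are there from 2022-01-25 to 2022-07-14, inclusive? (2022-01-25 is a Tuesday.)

2022-01-25 is a Tuesday; the first Wednesday on or after it is 2022-01-26 (1 day later).
From 2022-01-26 to 2022-07-14: 5 + 28 + 31 + 30 + 31 + 30 + 14 = 169 days (rest of January, February, March, April, May, June, July).
169 ÷ 7 = 24 full weeks with remainder 1, so 24 more Wednesdays after the first → 25.

25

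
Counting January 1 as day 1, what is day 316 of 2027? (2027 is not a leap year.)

November 12, 2027

January has 31 days (316 − 31 = 285 remain).
February has 28 days (285 − 28 = 257 remain).
March has 31 days (257 − 31 = 226 remain).
April has 30 days (226 − 30 = 196 remain).
May has 31 days (196 − 31 = 165 remain).
June has 30 days (165 − 30 = 135 remain).
July has 31 days (135 − 31 = 104 remain).
August has 31 days (104 − 31 = 73 remain).
September has 30 days (73 − 30 = 43 remain).
October has 31 days (43 − 31 = 12 remain).
12 into November → November 12.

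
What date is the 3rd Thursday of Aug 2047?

Aug 15, 2047

Aug 2047 begins on a Thursday, so the first Thursday is Aug 1.
The 3rd Thursday is 2 weeks later: 1 + 14 = 15.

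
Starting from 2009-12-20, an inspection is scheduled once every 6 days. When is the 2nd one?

The 2nd occurrence is 1 interval after the first: 1 × 6 = 6 days after 2009-12-20.
6 days later is 2009-12-26.

2009-12-26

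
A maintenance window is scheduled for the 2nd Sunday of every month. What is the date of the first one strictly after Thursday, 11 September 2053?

14 September 2053

September 2053 starts on a Monday; its first Sunday is the 7th, so the 2nd Sunday is the 14th — 14 September 2053.
14 September 2053 is after 11 September 2053, so that is the next one.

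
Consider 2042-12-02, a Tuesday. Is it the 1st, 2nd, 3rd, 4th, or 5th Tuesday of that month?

1st

Day 2 falls in week ⌈2/7⌉ of the month.
Days 1–7 hold the 1st Tuesday, 8–14 the 2nd, 15–21 the 3rd, 22–28 the 4th, 29–31 the 5th.
2 is in the range for the 1st.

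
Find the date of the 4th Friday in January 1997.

January 1997 begins on a Wednesday, so the first Friday is January 3 (2 days later).
The 4th Friday is 3 weeks later: 3 + 21 = 24.

24 January 1997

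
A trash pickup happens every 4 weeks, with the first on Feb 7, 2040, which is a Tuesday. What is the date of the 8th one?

Aug 21, 2040

The 8th occurrence is 7 intervals after the first: 7 × 28 = 196 days after Feb 7, 2040.
Feb has 29 days — 22 days to the end of Feb leaves 174.
Mar has 31 days (143 left).
Apr has 30 days (113 left).
May has 31 days (82 left).
Jun has 30 days (52 left).
Jul has 31 days (21 left).
21 days into Aug → Aug 21, 2040.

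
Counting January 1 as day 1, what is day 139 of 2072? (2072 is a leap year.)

18 May 2072

January has 31 days (139 − 31 = 108 remain).
February has 29 days (108 − 29 = 79 remain).
March has 31 days (79 − 31 = 48 remain).
April has 30 days (48 − 30 = 18 remain).
18 into May → May 18.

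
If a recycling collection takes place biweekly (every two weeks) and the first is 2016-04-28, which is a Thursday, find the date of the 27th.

2017-04-27

The 27th occurrence is 26 intervals after the first: 26 × 14 = 364 days after 2016-04-28.
April has 30 days — 2 days to the end of April leaves 362.
May has 31 days (331 left).
June has 30 days (301 left).
July has 31 days (270 left).
August has 31 days (239 left).
September has 30 days (209 left).
October has 31 days (178 left).
November has 30 days (148 left).
December has 31 days (117 left).
January has 31 days (86 left).
February has 28 days (58 left).
March has 31 days (27 left).
27 days into April → 2017-04-27.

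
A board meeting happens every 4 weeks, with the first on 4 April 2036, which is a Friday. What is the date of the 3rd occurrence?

The 3rd occurrence is 2 intervals after the first: 2 × 28 = 56 days after 4 April 2036.
April has 30 days — 26 days to the end of April leaves 30.
30 days into May → 30 May 2036.

30 May 2036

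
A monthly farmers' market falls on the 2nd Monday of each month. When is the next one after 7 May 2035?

14 May 2035

May 2035 starts on a Tuesday; its first Monday is the 7th, so the 2nd Monday is the 14th — 14 May 2035.
14 May 2035 is after 7 May 2035, so that is the next one.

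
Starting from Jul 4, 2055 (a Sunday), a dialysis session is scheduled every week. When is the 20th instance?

Nov 14, 2055

The 20th occurrence is 19 intervals after the first: 19 × 7 = 133 days after Jul 4, 2055.
Jul has 31 days — 27 days to the end of Jul leaves 106.
Aug has 31 days (75 left).
Sep has 30 days (45 left).
Oct has 31 days (14 left).
14 days into Nov → Nov 14, 2055.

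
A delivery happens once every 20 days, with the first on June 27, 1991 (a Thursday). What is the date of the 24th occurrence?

September 29, 1992

The 24th occurrence is 23 intervals after the first: 23 × 20 = 460 days after June 27, 1991.
June has 30 days — 3 days to the end of June leaves 457.
From end of June to end of 1991 is 184 days (273 left).
January has 31 days (242 left).
February has 29 days (213 left).
March has 31 days (182 left).
April has 30 days (152 left).
May has 31 days (121 left).
June has 30 days (91 left).
July has 31 days (60 left).
August has 31 days (29 left).
29 days into September → September 29, 1992.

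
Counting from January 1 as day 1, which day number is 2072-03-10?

Days in months before March: 31 + 29 = 60.
Plus 10 days into March → day 70.

70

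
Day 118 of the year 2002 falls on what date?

January has 31 days (118 − 31 = 87 remain).
February has 28 days (87 − 28 = 59 remain).
March has 31 days (59 − 31 = 28 remain).
28 into April → April 28.

April 28, 2002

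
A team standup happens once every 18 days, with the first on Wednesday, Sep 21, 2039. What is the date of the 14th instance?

May 12, 2040

The 14th occurrence is 13 intervals after the first: 13 × 18 = 234 days after Sep 21, 2039.
Sep has 30 days — 9 days to the end of Sep leaves 225.
Oct has 31 days (194 left).
Nov has 30 days (164 left).
Dec has 31 days (133 left).
Jan has 31 days (102 left).
Feb has 29 days (73 left).
Mar has 31 days (42 left).
Apr has 30 days (12 left).
12 days into May → May 12, 2040.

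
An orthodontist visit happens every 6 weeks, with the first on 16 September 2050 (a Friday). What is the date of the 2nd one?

The 2nd occurrence is 1 interval after the first: 1 × 42 = 42 days after 16 September 2050.
September has 30 days — 14 days to the end of September leaves 28.
28 days into October → 28 October 2050.

28 October 2050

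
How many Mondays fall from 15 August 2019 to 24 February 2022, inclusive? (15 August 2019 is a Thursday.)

15 August 2019 is a Thursday; the first Monday on or after it is 19 August 2019 (4 days later).
From 19 August 2019 to 24 February 2022: 134 + 366 + 365 + 55 = 920 days (rest of 2019, 2020, 2021, to 24 February 2022 in 2022).
920 ÷ 7 = 131 full weeks with remainder 3, so 131 more Mondays after the first → 132.

132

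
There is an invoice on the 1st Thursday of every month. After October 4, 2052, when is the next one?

October 2052 starts on a Tuesday, so its 1st Thursday is October 3, 2052 (2 days in).
That is not after October 4, 2052, so look at November 2052.
November 2052 starts on a Friday, so its 1st Thursday is November 7, 2052 (6 days in).

November 7, 2052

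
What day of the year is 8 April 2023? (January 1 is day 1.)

Days in months before April: 31 + 28 + 31 = 90.
Plus 8 days into April → day 98.

98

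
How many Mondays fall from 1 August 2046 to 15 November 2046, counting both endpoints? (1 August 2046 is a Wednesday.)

15

1 August 2046 is a Wednesday; the first Monday on or after it is 6 August 2046 (5 days later).
From 6 August 2046 to 15 November 2046: 25 + 30 + 31 + 15 = 101 days (rest of August, September, October, November).
101 ÷ 7 = 14 full weeks with remainder 3, so 14 more Mondays after the first → 15.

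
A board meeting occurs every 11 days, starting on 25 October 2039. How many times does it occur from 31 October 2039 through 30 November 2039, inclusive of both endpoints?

3

Occurrences land 11·i days after 25 October 2039 for i = 0, 1, 2, …
31 October 2039 is 6 days after the start; 6 ÷ 11 = 0 remainder 6; since the remainder is 6, round up to i = 1. First occurrence in the window: #2 on 5 November 2039 (1×11 = 11 days in).
30 November 2039 is 36 days after the start; 36 ÷ 11 = 3 remainder 3. Last occurrence in the window: #4 on 27 November 2039.
Occurrences #2 through #4: 3 in total.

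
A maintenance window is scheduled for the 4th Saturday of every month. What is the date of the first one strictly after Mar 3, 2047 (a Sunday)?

Mar 23, 2047

Mar 2047 starts on a Friday; its first Saturday is the 2nd, so the 4th Saturday is the 23rd — Mar 23, 2047.
Mar 23, 2047 is after Mar 3, 2047, so that is the next one.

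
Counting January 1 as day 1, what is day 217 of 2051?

Aug 5, 2051

Jan has 31 days (217 − 31 = 186 remain).
Feb has 28 days (186 − 28 = 158 remain).
Mar has 31 days (158 − 31 = 127 remain).
Apr has 30 days (127 − 30 = 97 remain).
May has 31 days (97 − 31 = 66 remain).
Jun has 30 days (66 − 30 = 36 remain).
Jul has 31 days (36 − 31 = 5 remain).
5 into Aug → Aug 5.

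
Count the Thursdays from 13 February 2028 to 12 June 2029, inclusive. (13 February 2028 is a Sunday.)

13 February 2028 is a Sunday; the first Thursday on or after it is 17 February 2028 (4 days later).
From 17 February 2028 to 12 June 2029: 318 + 163 = 481 days (rest of 2028, to 12 June 2029 in 2029).
481 ÷ 7 = 68 full weeks with remainder 5, so 68 more Thursdays after the first → 69.

69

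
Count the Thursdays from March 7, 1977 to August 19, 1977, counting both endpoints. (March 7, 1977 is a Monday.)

24

March 7, 1977 is a Monday; the first Thursday on or after it is March 10, 1977 (3 days later).
From March 10, 1977 to August 19, 1977: 21 + 30 + 31 + 30 + 31 + 19 = 162 days (rest of March, April, May, June, July, August).
162 ÷ 7 = 23 full weeks with remainder 1, so 23 more Thursdays after the first → 24.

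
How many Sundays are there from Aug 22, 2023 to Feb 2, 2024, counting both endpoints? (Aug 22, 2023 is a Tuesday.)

Aug 22, 2023 is a Tuesday; the first Sunday on or after it is Aug 27, 2023 (5 days later).
From Aug 27, 2023 to Feb 2, 2024: 4 + 30 + 31 + 30 + 31 + 31 + 2 = 159 days (rest of Aug, Sep, Oct, Nov, Dec, Jan, Feb).
159 ÷ 7 = 22 full weeks with remainder 5, so 22 more Sundays after the first → 23.

23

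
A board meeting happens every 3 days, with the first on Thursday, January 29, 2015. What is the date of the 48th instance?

The 48th occurrence is 47 intervals after the first: 47 × 3 = 141 days after January 29, 2015.
January has 31 days — 2 days to the end of January leaves 139.
February has 28 days (111 left).
March has 31 days (80 left).
April has 30 days (50 left).
May has 31 days (19 left).
19 days into June → June 19, 2015.

June 19, 2015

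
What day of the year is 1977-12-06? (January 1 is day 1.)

340

Days in months before December: 31 + 28 + 31 + 30 + 31 + 30 + 31 + 31 + 30 + 31 + 30 = 334.
Plus 6 days into December → day 340.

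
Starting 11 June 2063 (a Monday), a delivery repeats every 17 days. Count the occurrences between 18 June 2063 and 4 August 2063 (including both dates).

Occurrences land 17·i days after 11 June 2063 for i = 0, 1, 2, …
18 June 2063 is 7 days after the start; 7 ÷ 17 = 0 remainder 7; since the remainder is 7, round up to i = 1. First occurrence in the window: #2 on 28 June 2063 (1×17 = 17 days in).
4 August 2063 is 54 days after the start; 54 ÷ 17 = 3 remainder 3. Last occurrence in the window: #4 on 1 August 2063.
Occurrences #2 through #4: 3 in total.

3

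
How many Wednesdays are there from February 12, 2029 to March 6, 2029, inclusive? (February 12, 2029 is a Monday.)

February 12, 2029 is a Monday; the first Wednesday on or after it is February 14, 2029 (2 days later).
From February 14, 2029 to March 6, 2029: 14 + 6 = 20 days (rest of February, March).
20 ÷ 7 = 2 full weeks with remainder 6, so 2 more Wednesdays after the first → 3.

3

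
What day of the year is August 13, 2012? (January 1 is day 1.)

226

Days in months before August: 31 + 29 + 31 + 30 + 31 + 30 + 31 = 213.
Plus 13 days into August → day 226.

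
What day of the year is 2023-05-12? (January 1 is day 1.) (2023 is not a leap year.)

Days in months before May: 31 + 28 + 31 + 30 = 120.
Plus 12 days into May → day 132.

132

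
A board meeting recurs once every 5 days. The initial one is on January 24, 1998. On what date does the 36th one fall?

The 36th occurrence is 35 intervals after the first: 35 × 5 = 175 days after January 24, 1998.
January has 31 days — 7 days to the end of January leaves 168.
February has 28 days (140 left).
March has 31 days (109 left).
April has 30 days (79 left).
May has 31 days (48 left).
June has 30 days (18 left).
18 days into July → July 18, 1998.

July 18, 1998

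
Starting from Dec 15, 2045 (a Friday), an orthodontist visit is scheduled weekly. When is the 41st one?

Sep 21, 2046

The 41st occurrence is 40 intervals after the first: 40 × 7 = 280 days after Dec 15, 2045.
Dec has 31 days — 16 days to the end of Dec leaves 264.
Jan has 31 days (233 left).
Feb has 28 days (205 left).
Mar has 31 days (174 left).
Apr has 30 days (144 left).
May has 31 days (113 left).
Jun has 30 days (83 left).
Jul has 31 days (52 left).
Aug has 31 days (21 left).
21 days into Sep → Sep 21, 2046.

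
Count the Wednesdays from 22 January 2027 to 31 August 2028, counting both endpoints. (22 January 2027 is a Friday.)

84

22 January 2027 is a Friday; the first Wednesday on or after it is 27 January 2027 (5 days later).
From 27 January 2027 to 31 August 2028: 338 + 244 = 582 days (rest of 2027, to 31 August 2028 in 2028).
582 ÷ 7 = 83 full weeks with remainder 1, so 83 more Wednesdays after the first → 84.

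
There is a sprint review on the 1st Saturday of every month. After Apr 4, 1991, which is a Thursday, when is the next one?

Apr 6, 1991

Apr 1991 starts on a Monday, so its 1st Saturday is Apr 6, 1991 (5 days in).
Apr 6, 1991 is after Apr 4, 1991, so that is the next one.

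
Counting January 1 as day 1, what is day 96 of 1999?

Jan has 31 days (96 − 31 = 65 remain).
Feb has 28 days (65 − 28 = 37 remain).
Mar has 31 days (37 − 31 = 6 remain).
6 into Apr → Apr 6.

Apr 6, 1999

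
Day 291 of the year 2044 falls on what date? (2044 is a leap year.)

17 October 2044

January has 31 days (291 − 31 = 260 remain).
February has 29 days (260 − 29 = 231 remain).
March has 31 days (231 − 31 = 200 remain).
April has 30 days (200 − 30 = 170 remain).
May has 31 days (170 − 31 = 139 remain).
June has 30 days (139 − 30 = 109 remain).
July has 31 days (109 − 31 = 78 remain).
August has 31 days (78 − 31 = 47 remain).
September has 30 days (47 − 30 = 17 remain).
17 into October → October 17.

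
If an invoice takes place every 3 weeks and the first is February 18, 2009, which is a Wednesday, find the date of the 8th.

July 15, 2009

The 8th occurrence is 7 intervals after the first: 7 × 21 = 147 days after February 18, 2009.
February has 28 days — 10 days to the end of February leaves 137.
March has 31 days (106 left).
April has 30 days (76 left).
May has 31 days (45 left).
June has 30 days (15 left).
15 days into July → July 15, 2009.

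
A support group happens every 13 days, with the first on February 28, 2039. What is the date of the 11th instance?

July 8, 2039

The 11th occurrence is 10 intervals after the first: 10 × 13 = 130 days after February 28, 2039.
February has 28 days — 0 days to the end of February leaves 130.
March has 31 days (99 left).
April has 30 days (69 left).
May has 31 days (38 left).
June has 30 days (8 left).
8 days into July → July 8, 2039.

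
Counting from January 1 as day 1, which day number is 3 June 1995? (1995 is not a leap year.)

Days in months before June: 31 + 28 + 31 + 30 + 31 = 151.
Plus 3 days into June → day 154.

154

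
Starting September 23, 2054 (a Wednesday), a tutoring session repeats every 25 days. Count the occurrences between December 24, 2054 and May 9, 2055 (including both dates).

6

Occurrences land 25·i days after September 23, 2054 for i = 0, 1, 2, …
December 24, 2054 is 92 days after the start; 92 ÷ 25 = 3 remainder 17; since the remainder is 17, round up to i = 4. First occurrence in the window: #5 on January 1, 2055 (4×25 = 100 days in).
May 9, 2055 is 228 days after the start; 228 ÷ 25 = 9 remainder 3. Last occurrence in the window: #10 on May 6, 2055.
Occurrences #5 through #10: 6 in total.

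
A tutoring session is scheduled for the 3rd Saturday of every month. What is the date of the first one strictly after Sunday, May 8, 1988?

May 1988 starts on a Sunday; its first Saturday is the 7th, so the 3rd Saturday is the 21st — May 21, 1988.
May 21, 1988 is after May 8, 1988, so that is the next one.

May 21, 1988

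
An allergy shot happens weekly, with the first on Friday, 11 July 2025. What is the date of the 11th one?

19 September 2025

The 11th occurrence is 10 intervals after the first: 10 × 7 = 70 days after 11 July 2025.
July has 31 days — 20 days to the end of July leaves 50.
August has 31 days (19 left).
19 days into September → 19 September 2025.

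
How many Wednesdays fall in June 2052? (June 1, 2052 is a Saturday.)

4

June 1, 2052 is a Saturday; the first Wednesday on or after it is June 5, 2052 (4 days later).
From June 5, 2052 to June 30, 2052 is 30 − 5 = 25 days.
25 ÷ 7 = 3 full weeks with remainder 4, so 3 more Wednesdays after the first → 4.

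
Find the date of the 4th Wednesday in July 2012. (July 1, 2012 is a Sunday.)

July 2012 begins on a Sunday, so the first Wednesday is July 4 (3 days later).
The 4th Wednesday is 3 weeks later: 4 + 21 = 25.

25 July 2012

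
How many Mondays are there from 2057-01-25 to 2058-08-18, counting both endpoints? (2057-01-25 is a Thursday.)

2057-01-25 is a Thursday; the first Monday on or after it is 2057-01-29 (4 days later).
From 2057-01-29 to 2058-08-18: 336 + 230 = 566 days (rest of 2057, to 2058-08-18 in 2058).
566 ÷ 7 = 80 full weeks with remainder 6, so 80 more Mondays after the first → 81.

81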